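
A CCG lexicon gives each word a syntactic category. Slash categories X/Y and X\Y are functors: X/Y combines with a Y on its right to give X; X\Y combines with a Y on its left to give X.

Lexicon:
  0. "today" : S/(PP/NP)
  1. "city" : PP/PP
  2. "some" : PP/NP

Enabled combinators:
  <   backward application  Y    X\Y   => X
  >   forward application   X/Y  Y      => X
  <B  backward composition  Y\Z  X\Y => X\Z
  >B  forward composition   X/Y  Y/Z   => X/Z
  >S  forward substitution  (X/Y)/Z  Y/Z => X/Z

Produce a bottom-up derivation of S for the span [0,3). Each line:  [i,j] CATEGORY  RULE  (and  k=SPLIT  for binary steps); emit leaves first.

[0,1] S/(PP/NP)  lex  "today"
[1,2] PP/PP  lex  "city"
[2,3] PP/NP  lex  "some"
[1,3] PP/NP  >B  k=2
[0,3] S  >  k=1

[0,3] S   >
  [0,1] "today" : S/(PP/NP)
  [1,3] PP/NP   >B
    [1,2] "city" : PP/PP
    [2,3] "some" : PP/NP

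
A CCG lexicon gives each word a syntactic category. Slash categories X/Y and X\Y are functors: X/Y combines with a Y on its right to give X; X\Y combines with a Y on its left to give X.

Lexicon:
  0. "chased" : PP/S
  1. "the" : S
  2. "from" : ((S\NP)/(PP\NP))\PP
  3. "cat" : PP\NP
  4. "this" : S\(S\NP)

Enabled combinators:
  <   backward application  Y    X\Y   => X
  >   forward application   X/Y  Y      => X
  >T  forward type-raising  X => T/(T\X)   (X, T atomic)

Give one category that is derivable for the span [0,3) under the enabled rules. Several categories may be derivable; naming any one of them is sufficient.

[0,5] S   <
  [0,4] S\NP   >
    [0,3] (S\NP)/(PP\NP)   <
      [0,2] PP   >
        [0,1] "chased" : PP/S
        [1,2] "the" : S
      [2,3] "from" : ((S\NP)/(PP\NP))\PP
    [3,4] "cat" : PP\NP
  [4,5] "this" : S\(S\NP)

(S\NP)/(PP\NP)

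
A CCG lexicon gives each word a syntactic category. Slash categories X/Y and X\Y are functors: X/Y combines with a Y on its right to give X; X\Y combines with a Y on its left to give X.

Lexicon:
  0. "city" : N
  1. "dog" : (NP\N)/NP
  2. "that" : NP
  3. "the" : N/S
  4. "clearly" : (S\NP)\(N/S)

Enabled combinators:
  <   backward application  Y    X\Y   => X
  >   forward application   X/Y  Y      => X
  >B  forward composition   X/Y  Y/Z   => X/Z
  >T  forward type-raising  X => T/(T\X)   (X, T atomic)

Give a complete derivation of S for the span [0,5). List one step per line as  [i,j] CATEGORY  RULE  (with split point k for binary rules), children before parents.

[0,1] N  lex  "city"
[1,2] (NP\N)/NP  lex  "dog"
[2,3] NP  lex  "that"
[1,3] NP\N  >  k=2
[0,3] NP  <  k=1
[3,4] N/S  lex  "the"
[4,5] (S\NP)\(N/S)  lex  "clearly"
[3,5] S\NP  <  k=4
[0,5] S  <  k=3

[0,5] S   <
  [0,3] NP   <
    [0,1] "city" : N
    [1,3] NP\N   >
      [1,2] "dog" : (NP\N)/NP
      [2,3] "that" : NP
  [3,5] S\NP   <
    [3,4] "the" : N/S
    [4,5] "clearly" : (S\NP)\(N/S)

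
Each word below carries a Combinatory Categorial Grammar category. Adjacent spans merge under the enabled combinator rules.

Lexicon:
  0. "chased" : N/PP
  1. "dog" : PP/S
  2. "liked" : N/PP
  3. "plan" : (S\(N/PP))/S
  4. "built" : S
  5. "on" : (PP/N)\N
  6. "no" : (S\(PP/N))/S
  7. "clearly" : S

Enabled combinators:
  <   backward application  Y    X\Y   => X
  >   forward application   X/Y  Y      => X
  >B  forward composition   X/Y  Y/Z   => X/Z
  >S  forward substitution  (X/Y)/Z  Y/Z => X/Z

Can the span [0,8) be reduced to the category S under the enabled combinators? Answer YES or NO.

[0,8] S   <
  [0,6] PP/N   <
    [0,5] N   >
      [0,2] N/S   >B
        [0,1] "chased" : N/PP
        [1,2] "dog" : PP/S
      [2,5] S   <
        [2,3] "liked" : N/PP
        [3,5] S\(N/PP)   >
          [3,4] "plan" : (S\(N/PP))/S
          [4,5] "built" : S
    [5,6] "on" : (PP/N)\N
  [6,8] S\(PP/N)   >
    [6,7] "no" : (S\(PP/N))/S
    [7,8] "clearly" : S

YES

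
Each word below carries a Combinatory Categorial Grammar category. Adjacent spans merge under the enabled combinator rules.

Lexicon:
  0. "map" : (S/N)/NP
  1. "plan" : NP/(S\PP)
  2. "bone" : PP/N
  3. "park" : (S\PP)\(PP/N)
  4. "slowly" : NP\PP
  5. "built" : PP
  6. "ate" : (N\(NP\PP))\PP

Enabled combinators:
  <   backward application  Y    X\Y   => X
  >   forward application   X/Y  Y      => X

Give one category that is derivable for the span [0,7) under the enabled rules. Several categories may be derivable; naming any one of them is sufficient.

S

[0,7] S   >
  [0,4] S/N   >
    [0,1] "map" : (S/N)/NP
    [1,4] NP   >
      [1,2] "plan" : NP/(S\PP)
      [2,4] S\PP   <
        [2,3] "bone" : PP/N
        [3,4] "park" : (S\PP)\(PP/N)
  [4,7] N   <
    [4,5] "slowly" : NP\PP
    [5,7] N\(NP\PP)   <
      [5,6] "built" : PP
      [6,7] "ate" : (N\(NP\PP))\PP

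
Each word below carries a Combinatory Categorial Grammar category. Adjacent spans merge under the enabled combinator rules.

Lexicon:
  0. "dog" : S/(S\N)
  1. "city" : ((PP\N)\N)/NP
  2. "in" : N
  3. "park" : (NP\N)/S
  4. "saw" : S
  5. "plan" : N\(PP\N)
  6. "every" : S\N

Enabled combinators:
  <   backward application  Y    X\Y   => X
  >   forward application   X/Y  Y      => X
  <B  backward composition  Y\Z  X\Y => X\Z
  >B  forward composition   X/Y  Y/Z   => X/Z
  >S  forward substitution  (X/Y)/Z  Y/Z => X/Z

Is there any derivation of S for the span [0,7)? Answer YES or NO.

[0,7] S   >
  [0,1] "dog" : S/(S\N)
  [1,7] S\N   <B
    [1,6] N\N   <B
      [1,5] (PP\N)\N   >
        [1,2] "city" : ((PP\N)\N)/NP
        [2,5] NP   <
          [2,3] "in" : N
          [3,5] NP\N   >
            [3,4] "park" : (NP\N)/S
            [4,5] "saw" : S
      [5,6] "plan" : N\(PP\N)
    [6,7] "every" : S\N

YES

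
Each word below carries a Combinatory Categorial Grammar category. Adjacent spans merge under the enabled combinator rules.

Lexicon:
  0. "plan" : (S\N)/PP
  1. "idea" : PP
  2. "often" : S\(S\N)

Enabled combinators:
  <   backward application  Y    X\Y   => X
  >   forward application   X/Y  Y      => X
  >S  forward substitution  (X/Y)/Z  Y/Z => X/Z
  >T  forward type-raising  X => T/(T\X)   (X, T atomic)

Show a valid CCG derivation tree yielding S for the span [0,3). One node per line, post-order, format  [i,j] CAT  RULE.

[0,3] S   <
  [0,2] S\N   >
    [0,1] "plan" : (S\N)/PP
    [1,2] "idea" : PP
  [2,3] "often" : S\(S\N)

[0,1] (S\N)/PP  lex  "plan"
[1,2] PP  lex  "idea"
[0,2] S\N  >  k=1
[2,3] S\(S\N)  lex  "often"
[0,3] S  <  k=2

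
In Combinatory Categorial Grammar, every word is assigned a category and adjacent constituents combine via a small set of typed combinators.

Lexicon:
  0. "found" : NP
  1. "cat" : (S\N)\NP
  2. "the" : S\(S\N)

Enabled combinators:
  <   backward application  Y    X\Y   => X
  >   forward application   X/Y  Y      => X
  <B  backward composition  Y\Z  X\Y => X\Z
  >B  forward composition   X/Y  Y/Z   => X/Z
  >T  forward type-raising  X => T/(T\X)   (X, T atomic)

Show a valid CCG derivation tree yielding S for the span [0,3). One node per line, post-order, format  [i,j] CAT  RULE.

[0,1] NP  lex  "found"
[1,2] (S\N)\NP  lex  "cat"
[2,3] S\(S\N)  lex  "the"
[1,3] S\NP  <B  k=2
[0,3] S  <  k=1

[0,3] S   <
  [0,1] "found" : NP
  [1,3] S\NP   <B
    [1,2] "cat" : (S\N)\NP
    [2,3] "the" : S\(S\N)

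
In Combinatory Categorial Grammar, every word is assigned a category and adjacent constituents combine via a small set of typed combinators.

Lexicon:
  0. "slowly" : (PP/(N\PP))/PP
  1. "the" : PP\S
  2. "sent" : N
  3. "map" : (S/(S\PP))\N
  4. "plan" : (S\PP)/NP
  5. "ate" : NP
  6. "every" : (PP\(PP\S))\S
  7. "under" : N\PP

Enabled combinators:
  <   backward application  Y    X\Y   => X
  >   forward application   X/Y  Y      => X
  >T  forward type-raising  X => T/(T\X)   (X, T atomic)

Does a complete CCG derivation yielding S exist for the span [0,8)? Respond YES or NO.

(PP/(N\PP))/PP PP\S N (S/(S\PP))\N (S\PP)/NP NP (PP\(PP\S))\S N\PP
CKY chart[0,8] = {N/(N\PP), NP/(NP\PP), PP, PP/(PP\PP), S/(S\PP)}; S ∉ chart

NO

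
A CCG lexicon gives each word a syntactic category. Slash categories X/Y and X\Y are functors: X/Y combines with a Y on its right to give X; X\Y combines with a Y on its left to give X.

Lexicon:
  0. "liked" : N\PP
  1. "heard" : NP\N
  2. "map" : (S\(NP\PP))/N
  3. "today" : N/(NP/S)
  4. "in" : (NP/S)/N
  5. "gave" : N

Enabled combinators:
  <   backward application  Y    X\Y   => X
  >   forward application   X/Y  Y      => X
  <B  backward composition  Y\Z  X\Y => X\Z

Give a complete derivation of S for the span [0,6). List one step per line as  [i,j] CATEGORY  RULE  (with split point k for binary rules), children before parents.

[0,1] N\PP  lex  "liked"
[1,2] NP\N  lex  "heard"
[0,2] NP\PP  <B  k=1
[2,3] (S\(NP\PP))/N  lex  "map"
[3,4] N/(NP/S)  lex  "today"
[4,5] (NP/S)/N  lex  "in"
[5,6] N  lex  "gave"
[4,6] NP/S  >  k=5
[3,6] N  >  k=4
[2,6] S\(NP\PP)  >  k=3
[0,6] S  <  k=2

[0,6] S   <
  [0,2] NP\PP   <B
    [0,1] "liked" : N\PP
    [1,2] "heard" : NP\N
  [2,6] S\(NP\PP)   >
    [2,3] "map" : (S\(NP\PP))/N
    [3,6] N   >
      [3,4] "today" : N/(NP/S)
      [4,6] NP/S   >
        [4,5] "in" : (NP/S)/N
        [5,6] "gave" : N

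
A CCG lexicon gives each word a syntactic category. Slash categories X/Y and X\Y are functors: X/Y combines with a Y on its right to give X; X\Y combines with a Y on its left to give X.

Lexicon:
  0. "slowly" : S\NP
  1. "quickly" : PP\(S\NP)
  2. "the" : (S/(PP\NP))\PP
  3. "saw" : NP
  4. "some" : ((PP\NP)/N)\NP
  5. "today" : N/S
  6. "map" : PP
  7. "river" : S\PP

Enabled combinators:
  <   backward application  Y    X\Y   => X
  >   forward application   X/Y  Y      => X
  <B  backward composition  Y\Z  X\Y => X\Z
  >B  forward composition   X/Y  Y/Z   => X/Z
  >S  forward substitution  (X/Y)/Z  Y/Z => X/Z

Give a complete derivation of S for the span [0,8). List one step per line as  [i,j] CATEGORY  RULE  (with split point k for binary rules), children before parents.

[0,1] S\NP  lex  "slowly"
[1,2] PP\(S\NP)  lex  "quickly"
[0,2] PP  <  k=1
[2,3] (S/(PP\NP))\PP  lex  "the"
[0,3] S/(PP\NP)  <  k=2
[3,4] NP  lex  "saw"
[4,5] ((PP\NP)/N)\NP  lex  "some"
[3,5] (PP\NP)/N  <  k=4
[5,6] N/S  lex  "today"
[6,7] PP  lex  "map"
[7,8] S\PP  lex  "river"
[6,8] S  <  k=7
[5,8] N  >  k=6
[3,8] PP\NP  >  k=5
[0,8] S  >  k=3

[0,8] S   >
  [0,3] S/(PP\NP)   <
    [0,2] PP   <
      [0,1] "slowly" : S\NP
      [1,2] "quickly" : PP\(S\NP)
    [2,3] "the" : (S/(PP\NP))\PP
  [3,8] PP\NP   >
    [3,5] (PP\NP)/N   <
      [3,4] "saw" : NP
      [4,5] "some" : ((PP\NP)/N)\NP
    [5,8] N   >
      [5,6] "today" : N/S
      [6,8] S   <
        [6,7] "map" : PP
        [7,8] "river" : S\PP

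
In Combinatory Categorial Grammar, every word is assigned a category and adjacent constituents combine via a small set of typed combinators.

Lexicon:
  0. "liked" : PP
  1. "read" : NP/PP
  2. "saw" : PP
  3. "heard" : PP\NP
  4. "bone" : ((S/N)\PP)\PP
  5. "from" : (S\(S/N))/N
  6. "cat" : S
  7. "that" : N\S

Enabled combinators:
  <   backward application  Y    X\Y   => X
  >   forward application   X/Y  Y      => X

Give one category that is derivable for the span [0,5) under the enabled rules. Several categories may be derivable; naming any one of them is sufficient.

[0,8] S   <
  [0,5] S/N   <
    [0,1] "liked" : PP
    [1,5] (S/N)\PP   <
      [1,4] PP   <
        [1,3] NP   >
          [1,2] "read" : NP/PP
          [2,3] "saw" : PP
        [3,4] "heard" : PP\NP
      [4,5] "bone" : ((S/N)\PP)\PP
  [5,8] S\(S/N)   >
    [5,6] "from" : (S\(S/N))/N
    [6,8] N   <
      [6,7] "cat" : S
      [7,8] "that" : N\S

S/N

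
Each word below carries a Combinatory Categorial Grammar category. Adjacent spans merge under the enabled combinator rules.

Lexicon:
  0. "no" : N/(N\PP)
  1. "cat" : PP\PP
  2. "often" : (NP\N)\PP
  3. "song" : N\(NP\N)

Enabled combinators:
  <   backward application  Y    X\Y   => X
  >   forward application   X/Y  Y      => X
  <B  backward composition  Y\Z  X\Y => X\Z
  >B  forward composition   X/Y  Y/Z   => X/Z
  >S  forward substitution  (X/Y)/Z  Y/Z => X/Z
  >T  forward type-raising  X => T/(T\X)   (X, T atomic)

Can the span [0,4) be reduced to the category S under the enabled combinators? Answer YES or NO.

NO

N/(N\PP) PP\PP (NP\N)\PP N\(NP\N)
CKY chart[0,4] = {N, N/(N\N), NP/(NP\N), PP/(PP\N), S/(S\N)}; S ∉ chart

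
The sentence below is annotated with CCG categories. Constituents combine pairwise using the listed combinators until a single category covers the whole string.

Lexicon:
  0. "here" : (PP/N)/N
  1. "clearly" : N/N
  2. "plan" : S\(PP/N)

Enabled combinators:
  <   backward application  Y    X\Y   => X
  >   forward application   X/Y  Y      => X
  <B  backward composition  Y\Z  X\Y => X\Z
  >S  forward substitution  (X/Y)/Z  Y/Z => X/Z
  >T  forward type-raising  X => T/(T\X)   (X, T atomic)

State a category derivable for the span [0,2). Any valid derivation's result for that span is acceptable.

[0,3] S   <
  [0,2] PP/N   >S
    [0,1] "here" : (PP/N)/N
    [1,2] "clearly" : N/N
  [2,3] "plan" : S\(PP/N)

PP/N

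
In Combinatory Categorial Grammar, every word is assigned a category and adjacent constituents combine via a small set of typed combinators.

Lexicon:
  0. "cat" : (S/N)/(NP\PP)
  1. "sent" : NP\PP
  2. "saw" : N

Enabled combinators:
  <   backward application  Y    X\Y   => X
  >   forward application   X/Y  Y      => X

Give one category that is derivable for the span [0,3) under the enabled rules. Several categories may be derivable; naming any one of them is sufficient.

S

[0,3] S   >
  [0,2] S/N   >
    [0,1] "cat" : (S/N)/(NP\PP)
    [1,2] "sent" : NP\PP
  [2,3] "saw" : N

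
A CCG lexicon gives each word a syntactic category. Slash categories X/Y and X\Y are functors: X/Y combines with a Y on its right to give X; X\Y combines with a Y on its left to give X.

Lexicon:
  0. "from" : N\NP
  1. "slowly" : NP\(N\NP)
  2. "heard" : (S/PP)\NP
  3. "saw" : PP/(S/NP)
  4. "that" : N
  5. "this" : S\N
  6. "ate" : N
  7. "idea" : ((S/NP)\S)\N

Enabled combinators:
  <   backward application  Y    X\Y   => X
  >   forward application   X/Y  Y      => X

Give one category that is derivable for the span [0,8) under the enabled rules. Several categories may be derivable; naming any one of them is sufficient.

S

[0,8] S   >
  [0,3] S/PP   <
    [0,2] NP   <
      [0,1] "from" : N\NP
      [1,2] "slowly" : NP\(N\NP)
    [2,3] "heard" : (S/PP)\NP
  [3,8] PP   >
    [3,4] "saw" : PP/(S/NP)
    [4,8] S/NP   <
      [4,6] S   <
        [4,5] "that" : N
        [5,6] "this" : S\N
      [6,8] (S/NP)\S   <
        [6,7] "ate" : N
        [7,8] "idea" : ((S/NP)\S)\N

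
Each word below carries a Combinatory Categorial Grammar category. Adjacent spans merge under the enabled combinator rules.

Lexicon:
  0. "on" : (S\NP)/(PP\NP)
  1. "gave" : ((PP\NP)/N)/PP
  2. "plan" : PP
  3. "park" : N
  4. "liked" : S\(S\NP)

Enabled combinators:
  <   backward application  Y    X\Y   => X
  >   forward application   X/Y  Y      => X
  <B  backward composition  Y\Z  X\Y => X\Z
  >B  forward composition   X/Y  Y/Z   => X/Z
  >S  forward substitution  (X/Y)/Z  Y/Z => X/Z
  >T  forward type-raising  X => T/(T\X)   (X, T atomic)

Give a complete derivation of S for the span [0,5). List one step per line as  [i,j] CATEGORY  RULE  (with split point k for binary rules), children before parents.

[0,1] (S\NP)/(PP\NP)  lex  "on"
[1,2] ((PP\NP)/N)/PP  lex  "gave"
[2,3] PP  lex  "plan"
[1,3] (PP\NP)/N  >  k=2
[3,4] N  lex  "park"
[1,4] PP\NP  >  k=3
[0,4] S\NP  >  k=1
[4,5] S\(S\NP)  lex  "liked"
[0,5] S  <  k=4

[0,5] S   <
  [0,4] S\NP   >
    [0,1] "on" : (S\NP)/(PP\NP)
    [1,4] PP\NP   >
      [1,3] (PP\NP)/N   >
        [1,2] "gave" : ((PP\NP)/N)/PP
        [2,3] "plan" : PP
      [3,4] "park" : N
  [4,5] "liked" : S\(S\NP)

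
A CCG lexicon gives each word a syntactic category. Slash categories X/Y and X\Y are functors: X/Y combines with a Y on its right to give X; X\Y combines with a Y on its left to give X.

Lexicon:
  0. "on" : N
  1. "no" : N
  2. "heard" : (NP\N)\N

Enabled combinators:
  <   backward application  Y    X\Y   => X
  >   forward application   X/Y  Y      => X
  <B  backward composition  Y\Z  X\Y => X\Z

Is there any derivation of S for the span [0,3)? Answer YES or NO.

N N (NP\N)\N
CKY chart[0,3] = {NP}; S ∉ chart

NO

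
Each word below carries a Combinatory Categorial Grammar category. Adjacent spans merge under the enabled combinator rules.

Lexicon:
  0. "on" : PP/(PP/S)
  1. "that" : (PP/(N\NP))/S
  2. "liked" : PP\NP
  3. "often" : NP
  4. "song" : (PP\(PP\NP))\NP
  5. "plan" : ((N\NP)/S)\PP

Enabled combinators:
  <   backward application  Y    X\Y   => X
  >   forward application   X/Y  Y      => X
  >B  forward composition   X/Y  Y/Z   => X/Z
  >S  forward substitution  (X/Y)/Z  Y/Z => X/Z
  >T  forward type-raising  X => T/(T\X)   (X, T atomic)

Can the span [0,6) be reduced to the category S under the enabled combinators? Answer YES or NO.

PP/(PP/S) (PP/(N\NP))/S PP\NP NP (PP\(PP\NP))\NP ((N\NP)/S)\PP
CKY chart[0,6] = {N/(N\PP), NP/(NP\PP), PP, PP/(PP\PP), S/(S\PP)}; S ∉ chart

NO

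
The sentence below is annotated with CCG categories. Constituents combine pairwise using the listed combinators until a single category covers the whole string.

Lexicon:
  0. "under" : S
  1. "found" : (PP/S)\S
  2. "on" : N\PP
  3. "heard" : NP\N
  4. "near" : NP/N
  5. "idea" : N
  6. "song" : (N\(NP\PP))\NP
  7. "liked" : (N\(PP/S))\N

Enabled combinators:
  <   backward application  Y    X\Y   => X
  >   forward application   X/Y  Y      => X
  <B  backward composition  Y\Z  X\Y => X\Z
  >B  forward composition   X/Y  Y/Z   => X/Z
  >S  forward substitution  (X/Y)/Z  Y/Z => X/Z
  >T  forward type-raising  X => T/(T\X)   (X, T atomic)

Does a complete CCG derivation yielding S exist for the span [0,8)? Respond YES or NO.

NO

S (PP/S)\S N\PP NP\N NP/N N (N\(NP\PP))\NP (N\(PP/S))\N
CKY chart[0,8] = {N, N/(N\N), NP/(NP\N), PP/(PP\N), S/(S\N)}; S ∉ chart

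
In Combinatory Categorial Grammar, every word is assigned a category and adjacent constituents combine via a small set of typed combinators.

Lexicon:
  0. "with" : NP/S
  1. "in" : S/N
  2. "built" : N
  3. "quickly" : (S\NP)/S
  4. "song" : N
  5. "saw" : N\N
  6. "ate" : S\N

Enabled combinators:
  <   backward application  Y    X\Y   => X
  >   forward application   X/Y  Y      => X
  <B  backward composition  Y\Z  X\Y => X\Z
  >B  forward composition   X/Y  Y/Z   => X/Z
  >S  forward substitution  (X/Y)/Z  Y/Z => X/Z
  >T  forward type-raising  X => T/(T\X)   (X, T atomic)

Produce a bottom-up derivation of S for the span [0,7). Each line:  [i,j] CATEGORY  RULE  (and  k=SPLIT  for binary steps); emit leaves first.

[0,1] NP/S  lex  "with"
[1,2] S/N  lex  "in"
[2,3] N  lex  "built"
[1,3] S  >  k=2
[0,3] NP  >  k=1
[3,4] (S\NP)/S  lex  "quickly"
[4,5] N  lex  "song"
[5,6] N\N  lex  "saw"
[6,7] S\N  lex  "ate"
[5,7] S\N  <B  k=6
[4,7] S  <  k=5
[3,7] S\NP  >  k=4
[0,7] S  <  k=3

[0,7] S   <
  [0,3] NP   >
    [0,1] "with" : NP/S
    [1,3] S   >
      [1,2] "in" : S/N
      [2,3] "built" : N
  [3,7] S\NP   >
    [3,4] "quickly" : (S\NP)/S
    [4,7] S   <
      [4,5] "song" : N
      [5,7] S\N   <B
        [5,6] "saw" : N\N
        [6,7] "ate" : S\N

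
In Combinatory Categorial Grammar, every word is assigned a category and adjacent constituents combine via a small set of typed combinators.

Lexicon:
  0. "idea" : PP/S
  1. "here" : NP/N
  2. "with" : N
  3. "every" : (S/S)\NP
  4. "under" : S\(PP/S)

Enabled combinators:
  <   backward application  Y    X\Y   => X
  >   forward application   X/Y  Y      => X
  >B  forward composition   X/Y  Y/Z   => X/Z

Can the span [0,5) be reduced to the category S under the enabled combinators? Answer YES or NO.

YES

[0,5] S   <
  [0,4] PP/S   >B
    [0,1] "idea" : PP/S
    [1,4] S/S   <
      [1,3] NP   >
        [1,2] "here" : NP/N
        [2,3] "with" : N
      [3,4] "every" : (S/S)\NP
  [4,5] "under" : S\(PP/S)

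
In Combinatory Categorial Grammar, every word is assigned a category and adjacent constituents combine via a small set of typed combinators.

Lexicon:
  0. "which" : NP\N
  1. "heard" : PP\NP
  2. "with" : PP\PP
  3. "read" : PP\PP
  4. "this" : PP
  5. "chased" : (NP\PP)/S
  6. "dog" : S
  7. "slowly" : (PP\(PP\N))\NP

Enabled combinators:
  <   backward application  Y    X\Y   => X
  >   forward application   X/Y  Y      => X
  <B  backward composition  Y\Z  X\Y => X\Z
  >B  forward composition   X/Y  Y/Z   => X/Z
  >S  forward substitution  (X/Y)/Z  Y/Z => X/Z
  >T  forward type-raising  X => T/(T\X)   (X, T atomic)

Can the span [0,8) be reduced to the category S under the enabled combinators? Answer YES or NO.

NP\N PP\NP PP\PP PP\PP PP (NP\PP)/S S (PP\(PP\N))\NP
CKY chart[0,8] = {N/(N\PP), NP/(NP\PP), PP, PP/(PP\PP), S/(S\PP)}; S ∉ chart

NO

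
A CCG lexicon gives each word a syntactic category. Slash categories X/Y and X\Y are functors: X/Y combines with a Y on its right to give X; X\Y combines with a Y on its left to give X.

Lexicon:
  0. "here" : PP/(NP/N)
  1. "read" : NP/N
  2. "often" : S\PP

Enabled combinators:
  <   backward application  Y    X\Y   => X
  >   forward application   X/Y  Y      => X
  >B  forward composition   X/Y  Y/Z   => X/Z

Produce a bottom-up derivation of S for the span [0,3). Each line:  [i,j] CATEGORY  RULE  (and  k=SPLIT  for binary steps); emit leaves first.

[0,3] S   <
  [0,2] PP   >
    [0,1] "here" : PP/(NP/N)
    [1,2] "read" : NP/N
  [2,3] "often" : S\PP

[0,1] PP/(NP/N)  lex  "here"
[1,2] NP/N  lex  "read"
[0,2] PP  >  k=1
[2,3] S\PP  lex  "often"
[0,3] S  <  k=2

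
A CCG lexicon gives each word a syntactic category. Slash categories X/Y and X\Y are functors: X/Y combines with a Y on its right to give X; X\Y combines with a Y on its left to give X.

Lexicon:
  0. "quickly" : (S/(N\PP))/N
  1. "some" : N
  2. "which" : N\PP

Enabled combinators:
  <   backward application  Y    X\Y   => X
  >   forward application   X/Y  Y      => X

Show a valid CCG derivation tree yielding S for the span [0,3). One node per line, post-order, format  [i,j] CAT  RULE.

[0,3] S   >
  [0,2] S/(N\PP)   >
    [0,1] "quickly" : (S/(N\PP))/N
    [1,2] "some" : N
  [2,3] "which" : N\PP

[0,1] (S/(N\PP))/N  lex  "quickly"
[1,2] N  lex  "some"
[0,2] S/(N\PP)  >  k=1
[2,3] N\PP  lex  "which"
[0,3] S  >  k=2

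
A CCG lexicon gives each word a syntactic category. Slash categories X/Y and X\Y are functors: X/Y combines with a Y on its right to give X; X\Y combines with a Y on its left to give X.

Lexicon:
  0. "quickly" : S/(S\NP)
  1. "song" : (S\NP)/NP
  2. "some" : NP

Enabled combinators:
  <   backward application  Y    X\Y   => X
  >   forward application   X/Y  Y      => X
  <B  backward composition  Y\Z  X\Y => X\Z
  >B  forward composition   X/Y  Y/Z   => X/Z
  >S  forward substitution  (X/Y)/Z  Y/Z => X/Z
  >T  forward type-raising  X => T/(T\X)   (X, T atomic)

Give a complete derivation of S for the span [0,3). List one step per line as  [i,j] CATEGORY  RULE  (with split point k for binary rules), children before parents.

[0,3] S   >
  [0,1] "quickly" : S/(S\NP)
  [1,3] S\NP   >
    [1,2] "song" : (S\NP)/NP
    [2,3] "some" : NP

[0,1] S/(S\NP)  lex  "quickly"
[1,2] (S\NP)/NP  lex  "song"
[2,3] NP  lex  "some"
[1,3] S\NP  >  k=2
[0,3] S  >  k=1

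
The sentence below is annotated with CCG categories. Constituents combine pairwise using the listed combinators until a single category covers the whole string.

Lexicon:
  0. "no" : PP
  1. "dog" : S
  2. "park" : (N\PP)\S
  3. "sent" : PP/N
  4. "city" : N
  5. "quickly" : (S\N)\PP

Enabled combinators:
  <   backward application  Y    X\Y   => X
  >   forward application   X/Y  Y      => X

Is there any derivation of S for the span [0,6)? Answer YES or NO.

[0,6] S   <
  [0,3] N   <
    [0,1] "no" : PP
    [1,3] N\PP   <
      [1,2] "dog" : S
      [2,3] "park" : (N\PP)\S
  [3,6] S\N   <
    [3,5] PP   >
      [3,4] "sent" : PP/N
      [4,5] "city" : N
    [5,6] "quickly" : (S\N)\PP

YES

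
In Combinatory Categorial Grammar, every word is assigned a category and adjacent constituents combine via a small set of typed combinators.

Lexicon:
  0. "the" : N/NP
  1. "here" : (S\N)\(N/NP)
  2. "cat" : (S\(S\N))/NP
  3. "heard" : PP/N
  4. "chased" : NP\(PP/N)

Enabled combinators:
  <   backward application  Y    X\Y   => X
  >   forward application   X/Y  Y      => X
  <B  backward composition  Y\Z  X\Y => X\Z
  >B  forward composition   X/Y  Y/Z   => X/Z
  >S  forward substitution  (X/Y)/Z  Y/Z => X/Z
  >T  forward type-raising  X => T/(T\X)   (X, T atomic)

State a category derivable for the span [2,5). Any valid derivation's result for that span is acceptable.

[0,5] S   <
  [0,2] S\N   <
    [0,1] "the" : N/NP
    [1,2] "here" : (S\N)\(N/NP)
  [2,5] S\(S\N)   >
    [2,3] "cat" : (S\(S\N))/NP
    [3,5] NP   <
      [3,4] "heard" : PP/N
      [4,5] "chased" : NP\(PP/N)

S\(S\N)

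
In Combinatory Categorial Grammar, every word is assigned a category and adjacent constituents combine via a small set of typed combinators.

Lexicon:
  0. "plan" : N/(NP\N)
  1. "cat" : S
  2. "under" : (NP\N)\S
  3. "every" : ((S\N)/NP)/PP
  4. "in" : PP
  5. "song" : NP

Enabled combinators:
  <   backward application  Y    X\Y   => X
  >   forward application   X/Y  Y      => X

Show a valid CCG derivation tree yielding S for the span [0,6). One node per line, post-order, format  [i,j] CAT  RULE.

[0,6] S   <
  [0,3] N   >
    [0,1] "plan" : N/(NP\N)
    [1,3] NP\N   <
      [1,2] "cat" : S
      [2,3] "under" : (NP\N)\S
  [3,6] S\N   >
    [3,5] (S\N)/NP   >
      [3,4] "every" : ((S\N)/NP)/PP
      [4,5] "in" : PP
    [5,6] "song" : NP

[0,1] N/(NP\N)  lex  "plan"
[1,2] S  lex  "cat"
[2,3] (NP\N)\S  lex  "under"
[1,3] NP\N  <  k=2
[0,3] N  >  k=1
[3,4] ((S\N)/NP)/PP  lex  "every"
[4,5] PP  lex  "in"
[3,5] (S\N)/NP  >  k=4
[5,6] NP  lex  "song"
[3,6] S\N  >  k=5
[0,6] S  <  k=3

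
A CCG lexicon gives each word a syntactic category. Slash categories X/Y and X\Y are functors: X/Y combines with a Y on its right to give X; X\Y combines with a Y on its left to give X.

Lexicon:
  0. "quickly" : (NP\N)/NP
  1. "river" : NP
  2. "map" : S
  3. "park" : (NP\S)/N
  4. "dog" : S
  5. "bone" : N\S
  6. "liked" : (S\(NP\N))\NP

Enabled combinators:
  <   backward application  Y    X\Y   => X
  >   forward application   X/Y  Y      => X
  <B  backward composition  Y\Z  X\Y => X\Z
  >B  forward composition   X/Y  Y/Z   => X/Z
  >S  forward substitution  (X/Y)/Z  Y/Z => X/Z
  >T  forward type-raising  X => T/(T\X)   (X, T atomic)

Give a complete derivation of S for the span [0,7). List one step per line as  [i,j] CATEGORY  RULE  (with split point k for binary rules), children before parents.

[0,1] (NP\N)/NP  lex  "quickly"
[1,2] NP  lex  "river"
[0,2] NP\N  >  k=1
[2,3] S  lex  "map"
[3,4] (NP\S)/N  lex  "park"
[4,5] S  lex  "dog"
[4,5] N/(N\S)  >T
[5,6] N\S  lex  "bone"
[4,6] N  >  k=5
[3,6] NP\S  >  k=4
[2,6] NP  <  k=3
[6,7] (S\(NP\N))\NP  lex  "liked"
[2,7] S\(NP\N)  <  k=6
[0,7] S  <  k=2

[0,7] S   <
  [0,2] NP\N   >
    [0,1] "quickly" : (NP\N)/NP
    [1,2] "river" : NP
  [2,7] S\(NP\N)   <
    [2,6] NP   <
      [2,3] "map" : S
      [3,6] NP\S   >
        [3,4] "park" : (NP\S)/N
        [4,6] N   >
          [4,5] N/(N\S)   >T
            [4,5] "dog" : S
          [5,6] "bone" : N\S
    [6,7] "liked" : (S\(NP\N))\NP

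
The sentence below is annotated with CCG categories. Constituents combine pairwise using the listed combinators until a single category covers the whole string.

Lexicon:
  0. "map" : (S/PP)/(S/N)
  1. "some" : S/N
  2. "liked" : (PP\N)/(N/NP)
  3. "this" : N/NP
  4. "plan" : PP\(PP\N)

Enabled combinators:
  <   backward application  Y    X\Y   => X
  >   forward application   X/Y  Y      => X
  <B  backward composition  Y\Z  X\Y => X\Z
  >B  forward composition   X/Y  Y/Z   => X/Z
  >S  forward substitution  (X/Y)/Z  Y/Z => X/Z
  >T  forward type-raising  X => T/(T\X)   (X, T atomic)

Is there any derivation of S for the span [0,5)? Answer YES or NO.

YES

[0,5] S   >
  [0,2] S/PP   >
    [0,1] "map" : (S/PP)/(S/N)
    [1,2] "some" : S/N
  [2,5] PP   <
    [2,4] PP\N   >
      [2,3] "liked" : (PP\N)/(N/NP)
      [3,4] "this" : N/NP
    [4,5] "plan" : PP\(PP\N)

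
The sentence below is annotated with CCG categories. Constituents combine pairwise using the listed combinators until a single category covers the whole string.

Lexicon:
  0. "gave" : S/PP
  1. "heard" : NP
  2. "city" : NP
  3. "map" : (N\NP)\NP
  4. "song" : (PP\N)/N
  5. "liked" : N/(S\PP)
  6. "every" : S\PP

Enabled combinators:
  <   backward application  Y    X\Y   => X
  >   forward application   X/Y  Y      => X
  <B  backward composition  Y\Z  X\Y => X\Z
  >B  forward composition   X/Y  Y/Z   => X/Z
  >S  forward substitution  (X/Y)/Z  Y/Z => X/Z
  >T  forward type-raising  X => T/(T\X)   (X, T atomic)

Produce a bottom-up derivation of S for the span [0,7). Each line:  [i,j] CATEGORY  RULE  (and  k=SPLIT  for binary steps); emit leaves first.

[0,1] S/PP  lex  "gave"
[1,2] NP  lex  "heard"
[2,3] NP  lex  "city"
[3,4] (N\NP)\NP  lex  "map"
[2,4] N\NP  <  k=3
[4,5] (PP\N)/N  lex  "song"
[5,6] N/(S\PP)  lex  "liked"
[6,7] S\PP  lex  "every"
[5,7] N  >  k=6
[4,7] PP\N  >  k=5
[2,7] PP\NP  <B  k=4
[1,7] PP  <  k=2
[0,7] S  >  k=1

[0,7] S   >
  [0,1] "gave" : S/PP
  [1,7] PP   <
    [1,2] "heard" : NP
    [2,7] PP\NP   <B
      [2,4] N\NP   <
        [2,3] "city" : NP
        [3,4] "map" : (N\NP)\NP
      [4,7] PP\N   >
        [4,5] "song" : (PP\N)/N
        [5,7] N   >
          [5,6] "liked" : N/(S\PP)
          [6,7] "every" : S\PP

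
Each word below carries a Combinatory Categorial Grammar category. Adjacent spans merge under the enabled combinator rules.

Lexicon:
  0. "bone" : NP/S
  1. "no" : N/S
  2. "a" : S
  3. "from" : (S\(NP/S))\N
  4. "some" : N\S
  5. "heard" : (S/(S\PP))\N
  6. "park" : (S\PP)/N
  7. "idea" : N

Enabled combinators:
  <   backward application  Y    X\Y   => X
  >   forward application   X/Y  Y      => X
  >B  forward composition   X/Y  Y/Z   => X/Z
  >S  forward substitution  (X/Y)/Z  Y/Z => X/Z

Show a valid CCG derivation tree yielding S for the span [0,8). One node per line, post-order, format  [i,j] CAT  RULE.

[0,1] NP/S  lex  "bone"
[1,2] N/S  lex  "no"
[2,3] S  lex  "a"
[1,3] N  >  k=2
[3,4] (S\(NP/S))\N  lex  "from"
[1,4] S\(NP/S)  <  k=3
[0,4] S  <  k=1
[4,5] N\S  lex  "some"
[0,5] N  <  k=4
[5,6] (S/(S\PP))\N  lex  "heard"
[0,6] S/(S\PP)  <  k=5
[6,7] (S\PP)/N  lex  "park"
[7,8] N  lex  "idea"
[6,8] S\PP  >  k=7
[0,8] S  >  k=6

[0,8] S   >
  [0,6] S/(S\PP)   <
    [0,5] N   <
      [0,4] S   <
        [0,1] "bone" : NP/S
        [1,4] S\(NP/S)   <
          [1,3] N   >
            [1,2] "no" : N/S
            [2,3] "a" : S
          [3,4] "from" : (S\(NP/S))\N
      [4,5] "some" : N\S
    [5,6] "heard" : (S/(S\PP))\N
  [6,8] S\PP   >
    [6,7] "park" : (S\PP)/N
    [7,8] "idea" : N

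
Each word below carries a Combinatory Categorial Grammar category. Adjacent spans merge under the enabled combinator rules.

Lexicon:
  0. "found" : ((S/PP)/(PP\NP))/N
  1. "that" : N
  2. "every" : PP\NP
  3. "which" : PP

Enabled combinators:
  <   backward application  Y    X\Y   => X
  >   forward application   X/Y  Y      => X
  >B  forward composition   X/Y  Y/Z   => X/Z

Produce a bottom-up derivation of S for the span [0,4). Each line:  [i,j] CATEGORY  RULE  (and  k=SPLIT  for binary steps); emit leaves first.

[0,4] S   >
  [0,3] S/PP   >
    [0,2] (S/PP)/(PP\NP)   >
      [0,1] "found" : ((S/PP)/(PP\NP))/N
      [1,2] "that" : N
    [2,3] "every" : PP\NP
  [3,4] "which" : PP

[0,1] ((S/PP)/(PP\NP))/N  lex  "found"
[1,2] N  lex  "that"
[0,2] (S/PP)/(PP\NP)  >  k=1
[2,3] PP\NP  lex  "every"
[0,3] S/PP  >  k=2
[3,4] PP  lex  "which"
[0,4] S  >  k=3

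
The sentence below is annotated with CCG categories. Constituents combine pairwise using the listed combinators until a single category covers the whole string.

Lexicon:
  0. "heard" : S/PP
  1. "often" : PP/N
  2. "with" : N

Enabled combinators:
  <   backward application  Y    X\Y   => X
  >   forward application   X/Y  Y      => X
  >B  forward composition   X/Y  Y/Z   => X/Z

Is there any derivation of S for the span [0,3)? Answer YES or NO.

YES

[0,3] S   >
  [0,2] S/N   >B
    [0,1] "heard" : S/PP
    [1,2] "often" : PP/N
  [2,3] "with" : N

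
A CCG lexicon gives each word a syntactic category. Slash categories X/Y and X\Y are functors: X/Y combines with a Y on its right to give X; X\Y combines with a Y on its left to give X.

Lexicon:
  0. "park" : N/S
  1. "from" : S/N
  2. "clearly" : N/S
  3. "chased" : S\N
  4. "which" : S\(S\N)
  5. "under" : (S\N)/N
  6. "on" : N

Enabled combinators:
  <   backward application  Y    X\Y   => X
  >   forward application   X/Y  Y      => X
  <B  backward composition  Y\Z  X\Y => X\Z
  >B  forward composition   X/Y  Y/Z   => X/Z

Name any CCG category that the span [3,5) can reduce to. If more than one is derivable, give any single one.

[0,7] S   <
  [0,5] N   >
    [0,3] N/S   >B
      [0,1] "park" : N/S
      [1,3] S/S   >B
        [1,2] "from" : S/N
        [2,3] "clearly" : N/S
    [3,5] S   <
      [3,4] "chased" : S\N
      [4,5] "which" : S\(S\N)
  [5,7] S\N   >
    [5,6] "under" : (S\N)/N
    [6,7] "on" : N

S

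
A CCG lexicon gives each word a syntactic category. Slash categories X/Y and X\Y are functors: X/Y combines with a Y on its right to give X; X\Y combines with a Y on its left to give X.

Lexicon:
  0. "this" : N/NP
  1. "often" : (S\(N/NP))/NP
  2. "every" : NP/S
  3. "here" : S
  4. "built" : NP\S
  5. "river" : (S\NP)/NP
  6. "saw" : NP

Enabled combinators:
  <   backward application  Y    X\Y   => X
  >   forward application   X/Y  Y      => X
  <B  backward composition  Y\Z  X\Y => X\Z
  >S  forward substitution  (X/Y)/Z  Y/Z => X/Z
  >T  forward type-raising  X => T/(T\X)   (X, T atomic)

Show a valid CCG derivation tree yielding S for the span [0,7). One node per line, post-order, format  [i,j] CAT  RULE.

[0,1] N/NP  lex  "this"
[1,2] (S\(N/NP))/NP  lex  "often"
[2,3] NP/S  lex  "every"
[3,4] S  lex  "here"
[3,4] NP/(NP\S)  >T
[4,5] NP\S  lex  "built"
[3,5] NP  >  k=4
[5,6] (S\NP)/NP  lex  "river"
[6,7] NP  lex  "saw"
[5,7] S\NP  >  k=6
[3,7] S  <  k=5
[2,7] NP  >  k=3
[1,7] S\(N/NP)  >  k=2
[0,7] S  <  k=1

[0,7] S   <
  [0,1] "this" : N/NP
  [1,7] S\(N/NP)   >
    [1,2] "often" : (S\(N/NP))/NP
    [2,7] NP   >
      [2,3] "every" : NP/S
      [3,7] S   <
        [3,5] NP   >
          [3,4] NP/(NP\S)   >T
            [3,4] "here" : S
          [4,5] "built" : NP\S
        [5,7] S\NP   >
          [5,6] "river" : (S\NP)/NP
          [6,7] "saw" : NP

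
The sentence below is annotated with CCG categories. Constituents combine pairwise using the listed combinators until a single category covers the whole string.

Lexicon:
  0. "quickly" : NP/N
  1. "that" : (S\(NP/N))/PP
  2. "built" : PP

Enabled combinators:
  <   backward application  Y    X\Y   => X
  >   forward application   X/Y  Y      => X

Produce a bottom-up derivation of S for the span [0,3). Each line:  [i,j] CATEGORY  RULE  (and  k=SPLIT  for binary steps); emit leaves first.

[0,3] S   <
  [0,1] "quickly" : NP/N
  [1,3] S\(NP/N)   >
    [1,2] "that" : (S\(NP/N))/PP
    [2,3] "built" : PP

[0,1] NP/N  lex  "quickly"
[1,2] (S\(NP/N))/PP  lex  "that"
[2,3] PP  lex  "built"
[1,3] S\(NP/N)  >  k=2
[0,3] S  <  k=1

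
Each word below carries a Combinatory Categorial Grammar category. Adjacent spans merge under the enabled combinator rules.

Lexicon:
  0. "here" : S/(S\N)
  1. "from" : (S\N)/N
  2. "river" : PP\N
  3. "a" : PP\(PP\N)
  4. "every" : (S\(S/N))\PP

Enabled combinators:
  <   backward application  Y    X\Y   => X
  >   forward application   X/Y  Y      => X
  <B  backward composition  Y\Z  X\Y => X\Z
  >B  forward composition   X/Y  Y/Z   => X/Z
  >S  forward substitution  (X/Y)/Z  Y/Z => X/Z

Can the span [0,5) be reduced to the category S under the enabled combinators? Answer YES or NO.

YES

[0,5] S   <
  [0,2] S/N   >B
    [0,1] "here" : S/(S\N)
    [1,2] "from" : (S\N)/N
  [2,5] S\(S/N)   <
    [2,4] PP   <
      [2,3] "river" : PP\N
      [3,4] "a" : PP\(PP\N)
    [4,5] "every" : (S\(S/N))\PP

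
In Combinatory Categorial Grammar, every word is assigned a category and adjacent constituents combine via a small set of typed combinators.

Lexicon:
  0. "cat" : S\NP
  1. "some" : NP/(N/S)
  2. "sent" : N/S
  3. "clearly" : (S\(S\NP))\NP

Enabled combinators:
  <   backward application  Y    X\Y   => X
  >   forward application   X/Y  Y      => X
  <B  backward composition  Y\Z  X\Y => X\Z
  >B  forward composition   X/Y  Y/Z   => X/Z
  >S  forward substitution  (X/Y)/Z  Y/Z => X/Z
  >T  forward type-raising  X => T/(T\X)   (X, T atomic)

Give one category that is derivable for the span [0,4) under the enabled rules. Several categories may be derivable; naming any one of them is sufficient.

[0,4] S   <
  [0,1] "cat" : S\NP
  [1,4] S\(S\NP)   <
    [1,3] NP   >
      [1,2] "some" : NP/(N/S)
      [2,3] "sent" : N/S
    [3,4] "clearly" : (S\(S\NP))\NP

S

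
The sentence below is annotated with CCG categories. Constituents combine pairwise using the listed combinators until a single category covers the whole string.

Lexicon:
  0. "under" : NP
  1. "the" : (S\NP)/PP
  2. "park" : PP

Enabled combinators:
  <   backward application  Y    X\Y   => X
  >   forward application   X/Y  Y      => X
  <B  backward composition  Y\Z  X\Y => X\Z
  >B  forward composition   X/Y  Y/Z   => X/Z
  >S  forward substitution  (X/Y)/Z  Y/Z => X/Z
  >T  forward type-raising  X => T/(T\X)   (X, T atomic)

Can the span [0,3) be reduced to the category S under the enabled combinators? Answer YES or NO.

[0,3] S   >
  [0,1] S/(S\NP)   >T
    [0,1] "under" : NP
  [1,3] S\NP   >
    [1,2] "the" : (S\NP)/PP
    [2,3] "park" : PP

YES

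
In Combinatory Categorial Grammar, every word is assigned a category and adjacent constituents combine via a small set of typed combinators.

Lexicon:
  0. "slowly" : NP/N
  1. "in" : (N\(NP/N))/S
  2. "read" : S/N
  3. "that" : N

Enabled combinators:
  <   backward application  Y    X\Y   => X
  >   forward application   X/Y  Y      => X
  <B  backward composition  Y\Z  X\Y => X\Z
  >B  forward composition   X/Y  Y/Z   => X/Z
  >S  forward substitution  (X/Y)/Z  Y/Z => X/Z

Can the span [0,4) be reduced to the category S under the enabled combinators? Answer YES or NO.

NP/N (N\(NP/N))/S S/N N
CKY chart[0,4] = {N}; S ∉ chart

NO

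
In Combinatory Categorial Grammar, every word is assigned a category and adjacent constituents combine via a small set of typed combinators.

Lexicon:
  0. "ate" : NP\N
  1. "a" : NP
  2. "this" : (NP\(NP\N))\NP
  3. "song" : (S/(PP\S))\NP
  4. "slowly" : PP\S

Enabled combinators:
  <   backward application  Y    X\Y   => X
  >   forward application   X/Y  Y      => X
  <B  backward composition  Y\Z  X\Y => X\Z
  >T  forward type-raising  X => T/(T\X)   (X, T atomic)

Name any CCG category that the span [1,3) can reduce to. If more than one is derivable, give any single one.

[0,5] S   >
  [0,4] S/(PP\S)   <
    [0,3] NP   <
      [0,1] "ate" : NP\N
      [1,3] NP\(NP\N)   <
        [1,2] "a" : NP
        [2,3] "this" : (NP\(NP\N))\NP
    [3,4] "song" : (S/(PP\S))\NP
  [4,5] "slowly" : PP\S

NP\(NP\N)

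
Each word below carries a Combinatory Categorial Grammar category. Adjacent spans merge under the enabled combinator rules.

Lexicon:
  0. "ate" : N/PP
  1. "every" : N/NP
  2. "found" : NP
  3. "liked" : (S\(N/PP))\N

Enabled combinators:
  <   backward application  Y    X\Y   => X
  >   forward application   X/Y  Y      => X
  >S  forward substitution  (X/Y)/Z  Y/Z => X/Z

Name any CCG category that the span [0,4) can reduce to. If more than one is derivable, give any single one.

[0,4] S   <
  [0,1] "ate" : N/PP
  [1,4] S\(N/PP)   <
    [1,3] N   >
      [1,2] "every" : N/NP
      [2,3] "found" : NP
    [3,4] "liked" : (S\(N/PP))\N

S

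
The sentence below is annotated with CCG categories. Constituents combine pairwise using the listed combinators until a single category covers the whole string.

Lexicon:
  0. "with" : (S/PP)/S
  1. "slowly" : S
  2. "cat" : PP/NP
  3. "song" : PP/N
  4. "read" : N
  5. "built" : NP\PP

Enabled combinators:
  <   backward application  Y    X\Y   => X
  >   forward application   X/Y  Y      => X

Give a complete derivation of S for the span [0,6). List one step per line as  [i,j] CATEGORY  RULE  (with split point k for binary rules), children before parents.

[0,1] (S/PP)/S  lex  "with"
[1,2] S  lex  "slowly"
[0,2] S/PP  >  k=1
[2,3] PP/NP  lex  "cat"
[3,4] PP/N  lex  "song"
[4,5] N  lex  "read"
[3,5] PP  >  k=4
[5,6] NP\PP  lex  "built"
[3,6] NP  <  k=5
[2,6] PP  >  k=3
[0,6] S  >  k=2

[0,6] S   >
  [0,2] S/PP   >
    [0,1] "with" : (S/PP)/S
    [1,2] "slowly" : S
  [2,6] PP   >
    [2,3] "cat" : PP/NP
    [3,6] NP   <
      [3,5] PP   >
        [3,4] "song" : PP/N
        [4,5] "read" : N
      [5,6] "built" : NP\PP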